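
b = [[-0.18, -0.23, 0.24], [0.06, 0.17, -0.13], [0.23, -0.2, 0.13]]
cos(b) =[[0.96,0.02,-0.01], [0.02,0.98,0.01], [0.01,0.06,0.95]]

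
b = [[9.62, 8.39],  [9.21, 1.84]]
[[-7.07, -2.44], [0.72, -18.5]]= b@[[0.32, -2.53], [-1.21, 2.61]]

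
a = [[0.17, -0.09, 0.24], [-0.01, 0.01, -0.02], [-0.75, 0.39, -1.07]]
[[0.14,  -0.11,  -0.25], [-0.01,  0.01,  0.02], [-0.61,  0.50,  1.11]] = a@[[-0.06, -0.96, -0.28], [-0.96, 0.12, -0.24], [0.26, 0.25, -0.93]]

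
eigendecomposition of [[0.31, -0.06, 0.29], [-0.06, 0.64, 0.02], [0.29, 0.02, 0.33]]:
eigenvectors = [[0.72, 0.58, -0.39], [0.09, 0.48, 0.87], [-0.69, 0.66, -0.29]]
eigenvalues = [0.02, 0.6, 0.66]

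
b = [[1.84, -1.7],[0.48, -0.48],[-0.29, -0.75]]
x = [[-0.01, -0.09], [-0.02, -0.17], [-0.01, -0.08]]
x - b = [[-1.85, 1.61],[-0.5, 0.31],[0.28, 0.67]]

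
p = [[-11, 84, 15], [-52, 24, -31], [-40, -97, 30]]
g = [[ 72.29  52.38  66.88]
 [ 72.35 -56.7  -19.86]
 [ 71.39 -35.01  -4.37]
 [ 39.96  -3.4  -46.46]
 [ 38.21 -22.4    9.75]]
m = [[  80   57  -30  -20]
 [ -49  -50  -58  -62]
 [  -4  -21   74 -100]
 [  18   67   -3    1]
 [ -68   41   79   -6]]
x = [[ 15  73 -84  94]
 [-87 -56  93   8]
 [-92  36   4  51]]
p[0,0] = -11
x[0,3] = 94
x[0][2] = -84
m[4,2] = 79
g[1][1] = -56.7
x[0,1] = 73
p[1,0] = -52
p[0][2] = 15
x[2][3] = 51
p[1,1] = 24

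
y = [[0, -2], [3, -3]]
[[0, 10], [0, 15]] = y @ [[0, 0], [0, -5]]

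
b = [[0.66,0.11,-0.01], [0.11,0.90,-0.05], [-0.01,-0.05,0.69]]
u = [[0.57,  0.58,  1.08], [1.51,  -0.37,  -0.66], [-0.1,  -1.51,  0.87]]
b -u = [[0.09, -0.47, -1.09], [-1.4, 1.27, 0.61], [0.09, 1.46, -0.18]]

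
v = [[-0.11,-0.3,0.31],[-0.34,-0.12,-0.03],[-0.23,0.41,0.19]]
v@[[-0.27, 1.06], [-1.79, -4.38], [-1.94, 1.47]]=[[-0.03, 1.65], [0.36, 0.12], [-1.04, -1.76]]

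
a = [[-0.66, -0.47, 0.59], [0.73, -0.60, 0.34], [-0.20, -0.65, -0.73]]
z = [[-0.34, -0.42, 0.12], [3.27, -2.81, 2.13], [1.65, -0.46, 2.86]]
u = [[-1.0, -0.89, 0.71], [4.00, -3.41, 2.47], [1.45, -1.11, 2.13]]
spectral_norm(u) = 6.37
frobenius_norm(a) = 1.73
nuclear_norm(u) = 8.87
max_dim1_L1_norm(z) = 8.21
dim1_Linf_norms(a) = [0.66, 0.73, 0.73]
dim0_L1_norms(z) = [5.26, 3.69, 5.11]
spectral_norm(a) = 1.01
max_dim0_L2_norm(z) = 3.68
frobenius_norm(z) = 5.88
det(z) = 5.23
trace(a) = -1.99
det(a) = -1.00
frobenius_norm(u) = 6.63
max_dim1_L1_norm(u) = 9.88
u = a + z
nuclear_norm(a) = 3.00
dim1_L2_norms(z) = [0.55, 4.81, 3.33]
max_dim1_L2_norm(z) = 4.81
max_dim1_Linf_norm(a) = 0.73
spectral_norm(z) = 5.59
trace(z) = -0.29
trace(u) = -2.28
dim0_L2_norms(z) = [3.68, 2.88, 3.57]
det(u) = 9.28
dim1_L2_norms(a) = [1.0, 1.0, 1.0]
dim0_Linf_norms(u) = [4.0, 3.41, 2.47]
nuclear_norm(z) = 7.86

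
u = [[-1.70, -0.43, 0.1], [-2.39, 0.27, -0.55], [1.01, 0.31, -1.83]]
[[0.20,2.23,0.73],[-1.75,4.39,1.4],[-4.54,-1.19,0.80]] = u@ [[0.12, -1.67, -0.44], [-0.35, 1.41, -0.13], [2.49, -0.03, -0.7]]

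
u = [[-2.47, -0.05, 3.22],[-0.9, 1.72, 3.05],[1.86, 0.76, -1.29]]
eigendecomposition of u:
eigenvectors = [[0.78,0.63,0.17], [0.36,-0.60,0.95], [-0.52,0.50,0.28]]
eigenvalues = [-4.63, 0.13, 2.45]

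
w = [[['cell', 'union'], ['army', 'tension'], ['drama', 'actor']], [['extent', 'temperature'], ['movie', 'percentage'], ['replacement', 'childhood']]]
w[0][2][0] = 'drama'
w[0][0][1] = 'union'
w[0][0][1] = 'union'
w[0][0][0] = 'cell'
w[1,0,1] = 'temperature'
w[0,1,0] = 'army'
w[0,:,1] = ['union', 'tension', 'actor']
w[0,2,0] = 'drama'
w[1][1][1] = 'percentage'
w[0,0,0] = 'cell'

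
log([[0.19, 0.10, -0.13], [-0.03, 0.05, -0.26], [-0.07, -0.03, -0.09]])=[[(-1.87-0.03j), 0.87-0.01j, -1.24-0.13j], [0.53+0.96j, -2.91+0.18j, (1.28+4.29j)], [(-0.06+0.66j), -0.16+0.13j, -1.82+2.99j]]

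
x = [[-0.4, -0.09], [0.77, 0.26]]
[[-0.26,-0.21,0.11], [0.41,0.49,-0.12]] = x@[[0.88, 0.31, -0.49], [-1.03, 0.95, 0.99]]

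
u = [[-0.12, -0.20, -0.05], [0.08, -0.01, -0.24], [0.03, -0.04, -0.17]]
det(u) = -0.000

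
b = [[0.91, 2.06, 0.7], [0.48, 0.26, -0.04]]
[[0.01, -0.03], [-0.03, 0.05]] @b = [[-0.01,0.01,0.01], [-0.00,-0.05,-0.02]]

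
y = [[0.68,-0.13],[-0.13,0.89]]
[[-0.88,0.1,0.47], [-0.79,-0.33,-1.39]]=y@[[-1.50, 0.08, 0.40], [-1.11, -0.36, -1.5]]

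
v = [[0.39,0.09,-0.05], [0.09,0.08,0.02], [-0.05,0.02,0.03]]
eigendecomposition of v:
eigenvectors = [[0.96,0.22,-0.15], [0.25,-0.49,0.83], [-0.11,0.84,0.53]]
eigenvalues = [0.42, 0.0, 0.08]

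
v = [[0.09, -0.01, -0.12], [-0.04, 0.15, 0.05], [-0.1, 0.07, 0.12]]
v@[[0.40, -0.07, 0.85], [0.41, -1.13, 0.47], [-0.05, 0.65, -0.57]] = [[0.04, -0.07, 0.14], [0.04, -0.13, 0.01], [-0.02, 0.01, -0.12]]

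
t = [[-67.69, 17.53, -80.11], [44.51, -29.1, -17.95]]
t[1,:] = [44.51, -29.1, -17.95]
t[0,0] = -67.69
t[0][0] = -67.69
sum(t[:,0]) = -23.18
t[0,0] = -67.69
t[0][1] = 17.53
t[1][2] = -17.95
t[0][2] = -80.11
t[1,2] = -17.95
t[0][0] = -67.69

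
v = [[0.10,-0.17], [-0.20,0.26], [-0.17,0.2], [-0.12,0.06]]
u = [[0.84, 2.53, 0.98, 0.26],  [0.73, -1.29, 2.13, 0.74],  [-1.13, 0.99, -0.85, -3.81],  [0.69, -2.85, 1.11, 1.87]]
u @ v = [[-0.62, 0.73], [-0.12, 0.01], [0.29, 0.05], [0.23, -0.52]]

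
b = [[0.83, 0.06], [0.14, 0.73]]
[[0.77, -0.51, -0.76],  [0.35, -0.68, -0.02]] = b@[[0.90, -0.55, -0.93], [0.31, -0.82, 0.15]]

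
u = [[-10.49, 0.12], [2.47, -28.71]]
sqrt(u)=[[0.00+3.24j, -0.01j], [-0.29j, 0.00+5.36j]]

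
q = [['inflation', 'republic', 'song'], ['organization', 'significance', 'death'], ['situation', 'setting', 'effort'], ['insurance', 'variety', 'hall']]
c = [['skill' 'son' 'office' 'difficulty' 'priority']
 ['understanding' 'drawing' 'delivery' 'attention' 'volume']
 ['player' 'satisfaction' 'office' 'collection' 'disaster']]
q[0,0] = 'inflation'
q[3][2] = 'hall'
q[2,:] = ['situation', 'setting', 'effort']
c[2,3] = 'collection'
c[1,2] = 'delivery'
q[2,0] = 'situation'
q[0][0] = 'inflation'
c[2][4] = 'disaster'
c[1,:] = ['understanding', 'drawing', 'delivery', 'attention', 'volume']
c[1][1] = 'drawing'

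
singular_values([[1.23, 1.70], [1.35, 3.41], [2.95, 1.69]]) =[5.17, 1.65]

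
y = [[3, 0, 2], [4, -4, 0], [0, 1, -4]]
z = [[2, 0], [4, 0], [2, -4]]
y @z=[[10, -8], [-8, 0], [-4, 16]]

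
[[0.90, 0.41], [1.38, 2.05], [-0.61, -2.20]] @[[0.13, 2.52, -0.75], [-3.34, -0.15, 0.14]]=[[-1.25, 2.21, -0.62], [-6.67, 3.17, -0.75], [7.27, -1.21, 0.15]]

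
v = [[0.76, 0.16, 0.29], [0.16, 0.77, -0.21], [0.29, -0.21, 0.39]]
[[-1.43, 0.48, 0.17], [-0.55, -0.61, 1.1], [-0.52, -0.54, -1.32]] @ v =[[-0.96,0.11,-0.45], [-0.20,-0.79,0.4], [-0.86,-0.22,-0.55]]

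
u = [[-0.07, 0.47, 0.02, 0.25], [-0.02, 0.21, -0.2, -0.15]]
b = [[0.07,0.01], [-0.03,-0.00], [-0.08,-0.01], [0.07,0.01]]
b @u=[[-0.01, 0.03, -0.0, 0.02], [0.0, -0.01, -0.0, -0.01], [0.01, -0.04, 0.0, -0.02], [-0.01, 0.03, -0.00, 0.02]]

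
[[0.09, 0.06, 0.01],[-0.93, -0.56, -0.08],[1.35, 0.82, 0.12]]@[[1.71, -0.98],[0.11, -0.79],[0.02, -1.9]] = [[0.16, -0.15], [-1.65, 1.51], [2.4, -2.20]]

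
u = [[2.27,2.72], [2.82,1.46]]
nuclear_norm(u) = 5.60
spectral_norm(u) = 4.67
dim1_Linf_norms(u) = [2.72, 2.82]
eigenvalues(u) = [4.66, -0.93]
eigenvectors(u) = [[0.75, -0.65], [0.66, 0.76]]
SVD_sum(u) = [[2.67, 2.25],[2.37, 1.99]] + [[-0.40, 0.47], [0.45, -0.53]]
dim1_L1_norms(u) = [4.99, 4.28]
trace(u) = 3.73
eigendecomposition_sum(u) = [[2.67, 2.27], [2.35, 1.99]] + [[-0.40, 0.45],  [0.47, -0.53]]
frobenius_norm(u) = 4.76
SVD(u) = [[-0.75, -0.66], [-0.66, 0.75]] @ diag([4.665120959898867, 0.9337807181090619]) @ [[-0.77, -0.64], [0.64, -0.77]]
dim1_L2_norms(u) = [3.54, 3.18]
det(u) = -4.36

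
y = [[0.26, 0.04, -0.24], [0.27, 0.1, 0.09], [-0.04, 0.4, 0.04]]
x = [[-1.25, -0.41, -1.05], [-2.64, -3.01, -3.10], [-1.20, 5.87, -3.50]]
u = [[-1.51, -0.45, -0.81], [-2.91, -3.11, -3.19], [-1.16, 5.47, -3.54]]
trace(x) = -7.76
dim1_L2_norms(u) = [1.77, 5.32, 6.62]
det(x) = -13.59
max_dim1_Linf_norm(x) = 5.87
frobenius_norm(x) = 8.75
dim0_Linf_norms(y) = [0.27, 0.4, 0.24]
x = y + u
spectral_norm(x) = 6.98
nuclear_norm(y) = 1.03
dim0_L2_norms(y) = [0.38, 0.41, 0.26]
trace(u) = -8.16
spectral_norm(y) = 0.43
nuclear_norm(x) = 12.62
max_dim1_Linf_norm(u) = 5.47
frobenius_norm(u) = 8.67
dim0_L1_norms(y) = [0.57, 0.54, 0.37]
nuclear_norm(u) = 12.84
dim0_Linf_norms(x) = [2.64, 5.87, 3.5]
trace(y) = 0.40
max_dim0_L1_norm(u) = 9.03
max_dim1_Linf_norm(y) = 0.4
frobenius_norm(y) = 0.62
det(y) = -0.04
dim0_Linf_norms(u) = [2.91, 5.47, 3.54]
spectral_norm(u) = 6.65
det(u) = -24.19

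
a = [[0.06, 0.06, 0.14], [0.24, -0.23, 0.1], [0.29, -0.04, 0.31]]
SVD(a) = [[-0.22, 0.51, -0.83], [-0.57, -0.76, -0.32], [-0.79, 0.41, 0.46]] @ diag([0.5267645766407613, 0.22696452047258547, 0.010304719459017833]) @ [[-0.72,0.29,-0.63], [-0.14,0.83,0.54], [0.68,0.48,-0.56]]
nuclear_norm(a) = 0.76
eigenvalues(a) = [0.42, -0.01, -0.27]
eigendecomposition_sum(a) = [[0.11, 0.00, 0.14], [0.08, 0.00, 0.1], [0.25, 0.0, 0.31]] + [[-0.01,-0.0,0.0], [-0.00,-0.0,0.00], [0.01,0.0,-0.0]] + [[-0.04, 0.06, 0.00], [0.17, -0.23, -0.0], [0.03, -0.05, -0.00]]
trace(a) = 0.14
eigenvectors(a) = [[-0.38, -0.68, 0.25], [-0.28, -0.49, -0.95], [-0.88, 0.55, -0.19]]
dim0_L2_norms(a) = [0.38, 0.24, 0.35]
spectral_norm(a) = 0.53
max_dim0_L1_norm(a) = 0.59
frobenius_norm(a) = 0.57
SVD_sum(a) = [[0.08, -0.03, 0.07], [0.22, -0.09, 0.19], [0.30, -0.12, 0.26]] + [[-0.02, 0.10, 0.06], [0.02, -0.14, -0.09], [-0.01, 0.08, 0.05]] + [[-0.01, -0.00, 0.00], [-0.0, -0.00, 0.0], [0.0, 0.00, -0.0]]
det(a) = 0.00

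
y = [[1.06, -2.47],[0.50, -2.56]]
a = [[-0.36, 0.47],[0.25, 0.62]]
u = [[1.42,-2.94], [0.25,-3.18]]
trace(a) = 0.26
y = a + u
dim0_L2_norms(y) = [1.17, 3.56]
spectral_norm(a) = 0.78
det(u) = -3.78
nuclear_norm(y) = 4.12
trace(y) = -1.50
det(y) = -1.48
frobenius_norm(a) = 0.89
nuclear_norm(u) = 5.33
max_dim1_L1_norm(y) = 3.53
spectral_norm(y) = 3.72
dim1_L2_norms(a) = [0.59, 0.67]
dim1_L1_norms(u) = [4.36, 3.43]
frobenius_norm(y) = 3.75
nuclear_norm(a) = 1.22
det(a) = -0.34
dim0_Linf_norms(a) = [0.36, 0.62]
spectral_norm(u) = 4.49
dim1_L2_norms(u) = [3.26, 3.19]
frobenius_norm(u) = 4.56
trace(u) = -1.76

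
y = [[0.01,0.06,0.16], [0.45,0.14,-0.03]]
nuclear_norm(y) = 0.64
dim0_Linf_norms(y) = [0.45, 0.14, 0.16]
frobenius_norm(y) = 0.50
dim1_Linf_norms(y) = [0.16, 0.45]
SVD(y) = [[0.04, 1.00],[1.00, -0.04]] @ diag([0.4725866369452101, 0.1701818750067594]) @ [[0.95, 0.30, -0.05],  [-0.05, 0.32, 0.95]]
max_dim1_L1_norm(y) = 0.62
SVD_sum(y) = [[0.02, 0.01, -0.0], [0.45, 0.14, -0.02]] + [[-0.01,0.05,0.16], [0.00,-0.0,-0.01]]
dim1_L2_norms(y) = [0.17, 0.47]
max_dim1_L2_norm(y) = 0.47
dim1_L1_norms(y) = [0.23, 0.62]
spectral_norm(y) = 0.47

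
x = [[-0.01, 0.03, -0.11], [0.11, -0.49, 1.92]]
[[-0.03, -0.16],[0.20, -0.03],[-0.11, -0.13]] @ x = [[-0.02, 0.08, -0.3], [-0.01, 0.02, -0.08], [-0.01, 0.06, -0.24]]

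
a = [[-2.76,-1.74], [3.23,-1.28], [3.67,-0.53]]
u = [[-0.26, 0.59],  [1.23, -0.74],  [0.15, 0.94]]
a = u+[[-2.50, -2.33], [2.0, -0.54], [3.52, -1.47]]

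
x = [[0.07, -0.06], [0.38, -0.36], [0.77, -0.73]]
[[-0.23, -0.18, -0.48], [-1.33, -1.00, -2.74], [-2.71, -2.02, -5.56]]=x@[[-0.85, -2.57, -3.59], [2.81, 0.06, 3.83]]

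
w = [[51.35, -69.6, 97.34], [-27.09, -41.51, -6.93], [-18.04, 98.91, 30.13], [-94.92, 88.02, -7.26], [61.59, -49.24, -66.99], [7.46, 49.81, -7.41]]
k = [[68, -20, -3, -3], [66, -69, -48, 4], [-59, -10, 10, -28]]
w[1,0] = -27.09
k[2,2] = 10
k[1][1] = -69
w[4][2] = -66.99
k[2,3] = -28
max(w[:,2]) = 97.34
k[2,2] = 10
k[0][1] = -20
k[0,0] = 68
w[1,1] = -41.51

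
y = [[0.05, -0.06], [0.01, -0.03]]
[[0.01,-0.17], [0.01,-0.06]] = y@[[-0.12, -1.41], [-0.30, 1.68]]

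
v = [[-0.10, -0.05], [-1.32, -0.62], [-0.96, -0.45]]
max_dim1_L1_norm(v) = 1.94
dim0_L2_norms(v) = [1.64, 0.77]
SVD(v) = [[-0.06,0.97],  [-0.81,0.09],  [-0.59,-0.22]] @ diag([1.8064860636053506, 0.002846401174338515]) @ [[0.91, 0.42], [0.42, -0.91]]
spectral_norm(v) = 1.81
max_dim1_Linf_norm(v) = 1.32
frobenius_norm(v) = 1.81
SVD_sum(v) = [[-0.1,-0.05], [-1.32,-0.62], [-0.96,-0.45]] + [[0.00, -0.00], [0.0, -0.00], [-0.0, 0.00]]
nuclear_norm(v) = 1.81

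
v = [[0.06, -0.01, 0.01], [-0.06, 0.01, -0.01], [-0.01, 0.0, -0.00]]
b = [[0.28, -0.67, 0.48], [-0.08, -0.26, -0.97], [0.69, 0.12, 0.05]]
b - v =[[0.22, -0.66, 0.47], [-0.02, -0.27, -0.96], [0.70, 0.12, 0.05]]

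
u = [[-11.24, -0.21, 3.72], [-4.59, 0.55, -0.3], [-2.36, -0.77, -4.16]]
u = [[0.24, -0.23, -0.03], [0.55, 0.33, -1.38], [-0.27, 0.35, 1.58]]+[[-11.48,0.02,3.75], [-5.14,0.22,1.08], [-2.09,-1.12,-5.74]]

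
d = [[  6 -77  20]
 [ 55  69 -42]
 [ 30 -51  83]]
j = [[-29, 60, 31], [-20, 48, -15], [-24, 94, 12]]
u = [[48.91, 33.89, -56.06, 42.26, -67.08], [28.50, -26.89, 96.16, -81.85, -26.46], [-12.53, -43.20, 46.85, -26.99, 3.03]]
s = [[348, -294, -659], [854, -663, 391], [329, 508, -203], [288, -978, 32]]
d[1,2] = -42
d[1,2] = -42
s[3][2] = 32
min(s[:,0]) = 288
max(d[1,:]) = 69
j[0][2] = 31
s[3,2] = 32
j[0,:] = [-29, 60, 31]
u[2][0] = -12.53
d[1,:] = [55, 69, -42]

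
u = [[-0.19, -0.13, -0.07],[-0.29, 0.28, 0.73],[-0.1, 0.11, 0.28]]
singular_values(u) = [0.89, 0.24, 0.0]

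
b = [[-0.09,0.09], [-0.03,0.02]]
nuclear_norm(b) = 0.14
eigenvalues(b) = [-0.05, -0.02]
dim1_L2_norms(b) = [0.13, 0.04]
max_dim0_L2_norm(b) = 0.09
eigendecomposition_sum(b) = [[-0.11,0.13], [-0.04,0.05]] + [[0.02, -0.04],[0.01, -0.03]]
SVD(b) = [[-0.96, -0.27], [-0.27, 0.96]] @ diag([0.13211204037795737, 0.006812399516540684]) @ [[0.72, -0.70], [-0.70, -0.72]]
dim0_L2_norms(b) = [0.09, 0.09]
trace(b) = -0.07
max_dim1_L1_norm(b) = 0.18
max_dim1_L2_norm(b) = 0.13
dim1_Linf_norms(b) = [0.09, 0.03]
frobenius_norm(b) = 0.13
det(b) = 0.00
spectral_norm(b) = 0.13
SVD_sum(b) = [[-0.09, 0.09], [-0.03, 0.02]] + [[0.00, 0.0], [-0.00, -0.00]]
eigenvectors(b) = [[-0.92, -0.78],[-0.38, -0.63]]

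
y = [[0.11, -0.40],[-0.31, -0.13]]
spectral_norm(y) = 0.42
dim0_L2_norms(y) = [0.33, 0.42]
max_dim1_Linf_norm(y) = 0.4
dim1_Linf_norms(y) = [0.4, 0.31]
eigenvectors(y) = [[0.85, 0.63], [-0.53, 0.78]]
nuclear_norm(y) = 0.75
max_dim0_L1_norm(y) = 0.53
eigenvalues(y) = [0.36, -0.38]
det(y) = -0.14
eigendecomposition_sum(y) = [[0.24,  -0.19],[-0.15,  0.12]] + [[-0.13, -0.21], [-0.16, -0.25]]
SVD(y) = [[0.96, 0.27], [0.27, -0.96]] @ diag([0.42083096073749915, 0.3286355161645703]) @ [[0.05, -1.0], [1.0, 0.05]]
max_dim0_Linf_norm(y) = 0.4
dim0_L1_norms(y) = [0.42, 0.53]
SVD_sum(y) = [[0.02, -0.40], [0.01, -0.11]] + [[0.09,0.00], [-0.32,-0.02]]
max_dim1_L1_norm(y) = 0.51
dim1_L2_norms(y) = [0.41, 0.34]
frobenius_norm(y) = 0.53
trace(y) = -0.02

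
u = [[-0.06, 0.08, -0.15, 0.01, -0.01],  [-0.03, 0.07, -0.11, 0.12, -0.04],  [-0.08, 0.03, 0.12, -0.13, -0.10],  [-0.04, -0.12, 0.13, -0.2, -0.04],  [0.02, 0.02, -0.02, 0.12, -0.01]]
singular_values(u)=[0.39, 0.18, 0.12, 0.06, 0.0]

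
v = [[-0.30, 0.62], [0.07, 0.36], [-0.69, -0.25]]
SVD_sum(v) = [[0.19, 0.23], [0.20, 0.26], [-0.39, -0.49]] + [[-0.49, 0.39], [-0.13, 0.1], [-0.30, 0.24]]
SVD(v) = [[-0.39,0.83], [-0.43,0.23], [0.82,0.51]] @ diag([0.7653553680338584, 0.7494872651498204]) @ [[-0.62, -0.78], [-0.78, 0.62]]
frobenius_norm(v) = 1.07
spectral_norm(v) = 0.77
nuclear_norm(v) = 1.51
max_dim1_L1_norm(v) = 0.94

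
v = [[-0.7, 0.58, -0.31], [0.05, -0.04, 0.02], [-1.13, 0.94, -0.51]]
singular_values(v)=[1.83, 0.01, 0.0]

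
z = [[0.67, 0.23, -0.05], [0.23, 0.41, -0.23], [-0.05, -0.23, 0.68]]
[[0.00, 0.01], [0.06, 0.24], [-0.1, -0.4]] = z @ [[-0.04, -0.17],  [0.11, 0.43],  [-0.12, -0.46]]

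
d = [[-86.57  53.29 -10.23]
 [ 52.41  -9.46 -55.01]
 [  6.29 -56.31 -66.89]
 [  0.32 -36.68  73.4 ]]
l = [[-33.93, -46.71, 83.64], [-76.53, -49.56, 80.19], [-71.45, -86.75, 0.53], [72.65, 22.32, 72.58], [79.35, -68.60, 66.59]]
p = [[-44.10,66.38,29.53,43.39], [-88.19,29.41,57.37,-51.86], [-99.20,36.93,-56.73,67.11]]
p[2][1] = 36.93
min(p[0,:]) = -44.1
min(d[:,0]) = -86.57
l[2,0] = -71.45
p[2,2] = -56.73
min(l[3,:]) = 22.32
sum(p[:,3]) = 58.64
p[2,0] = -99.2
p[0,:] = [-44.1, 66.38, 29.53, 43.39]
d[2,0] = 6.29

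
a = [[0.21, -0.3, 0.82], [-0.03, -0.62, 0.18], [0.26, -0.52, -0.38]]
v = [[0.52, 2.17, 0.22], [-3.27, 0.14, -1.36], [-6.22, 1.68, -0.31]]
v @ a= [[0.10, -1.62, 0.73], [-1.04, 1.60, -2.14], [-1.44, 0.99, -4.68]]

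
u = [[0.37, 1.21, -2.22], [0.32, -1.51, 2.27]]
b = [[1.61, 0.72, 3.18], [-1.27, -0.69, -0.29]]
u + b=[[1.98, 1.93, 0.96], [-0.95, -2.2, 1.98]]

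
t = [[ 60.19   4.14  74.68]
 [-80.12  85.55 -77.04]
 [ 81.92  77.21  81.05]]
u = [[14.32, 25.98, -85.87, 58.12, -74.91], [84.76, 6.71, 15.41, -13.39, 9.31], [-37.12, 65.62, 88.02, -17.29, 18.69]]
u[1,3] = -13.39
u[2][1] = 65.62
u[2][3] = -17.29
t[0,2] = 74.68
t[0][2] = 74.68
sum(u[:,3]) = 27.439999999999998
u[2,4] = 18.69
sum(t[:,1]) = 166.89999999999998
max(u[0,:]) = 58.12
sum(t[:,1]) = 166.89999999999998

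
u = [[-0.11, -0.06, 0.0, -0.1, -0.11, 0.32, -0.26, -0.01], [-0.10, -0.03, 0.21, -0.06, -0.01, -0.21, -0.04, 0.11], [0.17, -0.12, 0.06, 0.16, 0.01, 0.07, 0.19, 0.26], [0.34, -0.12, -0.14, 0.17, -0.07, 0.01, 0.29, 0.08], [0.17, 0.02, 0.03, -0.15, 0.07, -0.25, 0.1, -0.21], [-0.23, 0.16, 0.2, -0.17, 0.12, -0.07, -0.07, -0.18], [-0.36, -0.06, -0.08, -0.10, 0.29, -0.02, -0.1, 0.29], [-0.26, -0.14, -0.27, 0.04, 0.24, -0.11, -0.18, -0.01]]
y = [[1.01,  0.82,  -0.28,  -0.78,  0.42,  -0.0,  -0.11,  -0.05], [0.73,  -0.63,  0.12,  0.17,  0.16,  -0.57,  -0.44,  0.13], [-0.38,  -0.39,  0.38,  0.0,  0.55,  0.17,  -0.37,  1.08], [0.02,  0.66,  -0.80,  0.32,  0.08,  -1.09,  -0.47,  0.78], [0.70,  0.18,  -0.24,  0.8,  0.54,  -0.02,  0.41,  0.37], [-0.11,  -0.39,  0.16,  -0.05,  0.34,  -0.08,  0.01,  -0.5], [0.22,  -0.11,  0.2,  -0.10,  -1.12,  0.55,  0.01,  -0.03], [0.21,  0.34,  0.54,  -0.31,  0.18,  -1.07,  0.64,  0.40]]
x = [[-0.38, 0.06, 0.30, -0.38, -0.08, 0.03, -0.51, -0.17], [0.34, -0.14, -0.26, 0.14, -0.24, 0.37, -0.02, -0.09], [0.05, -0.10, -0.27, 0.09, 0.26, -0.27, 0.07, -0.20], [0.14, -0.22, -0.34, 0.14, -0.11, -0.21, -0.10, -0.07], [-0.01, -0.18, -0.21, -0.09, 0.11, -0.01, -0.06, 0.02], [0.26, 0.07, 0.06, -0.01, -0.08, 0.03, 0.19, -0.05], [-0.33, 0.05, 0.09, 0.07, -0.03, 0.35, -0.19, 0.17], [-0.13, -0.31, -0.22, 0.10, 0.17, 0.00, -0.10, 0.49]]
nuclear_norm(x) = 3.68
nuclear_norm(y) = 10.11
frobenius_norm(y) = 3.97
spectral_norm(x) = 1.04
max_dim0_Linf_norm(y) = 1.12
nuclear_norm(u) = 3.03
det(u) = -0.00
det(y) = -0.01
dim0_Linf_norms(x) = [0.38, 0.31, 0.34, 0.38, 0.26, 0.37, 0.51, 0.49]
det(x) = 0.00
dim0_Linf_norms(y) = [1.01, 0.82, 0.8, 0.8, 1.12, 1.09, 0.64, 1.08]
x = y @ u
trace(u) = -0.02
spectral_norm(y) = 2.30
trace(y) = 1.95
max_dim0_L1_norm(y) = 3.55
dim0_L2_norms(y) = [1.51, 1.4, 1.14, 1.22, 1.48, 1.73, 1.07, 1.53]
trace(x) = -0.21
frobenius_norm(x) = 1.63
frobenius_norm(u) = 1.32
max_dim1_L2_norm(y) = 1.79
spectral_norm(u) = 0.88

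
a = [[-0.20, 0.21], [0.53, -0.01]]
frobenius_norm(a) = 0.60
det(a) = -0.11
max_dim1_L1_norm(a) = 0.54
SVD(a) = [[-0.4,0.91], [0.91,0.4]] @ diag([0.5733779009883275, 0.19062471680823478]) @ [[0.99, -0.16], [0.16, 0.99]]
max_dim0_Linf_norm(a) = 0.53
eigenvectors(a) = [[-0.64, -0.43], [0.77, -0.9]]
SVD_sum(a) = [[-0.23, 0.04], [0.52, -0.09]] + [[0.03, 0.17], [0.01, 0.08]]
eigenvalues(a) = [-0.45, 0.24]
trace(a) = -0.21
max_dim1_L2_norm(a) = 0.53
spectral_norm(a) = 0.57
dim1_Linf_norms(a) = [0.21, 0.53]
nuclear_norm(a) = 0.76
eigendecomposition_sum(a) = [[-0.29, 0.14], [0.35, -0.16]] + [[0.09, 0.07], [0.18, 0.15]]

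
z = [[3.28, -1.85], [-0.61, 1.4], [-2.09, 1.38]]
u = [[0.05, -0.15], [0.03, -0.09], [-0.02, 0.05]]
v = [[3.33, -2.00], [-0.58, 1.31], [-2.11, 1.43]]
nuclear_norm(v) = 5.59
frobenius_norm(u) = 0.19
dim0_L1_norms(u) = [0.1, 0.29]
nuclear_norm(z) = 5.57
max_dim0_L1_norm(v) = 6.02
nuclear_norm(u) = 0.20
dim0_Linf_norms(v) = [3.33, 2.0]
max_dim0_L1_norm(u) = 0.29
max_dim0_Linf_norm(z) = 3.28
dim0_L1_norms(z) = [5.98, 4.63]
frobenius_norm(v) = 4.86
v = z + u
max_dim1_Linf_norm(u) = 0.15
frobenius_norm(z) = 4.77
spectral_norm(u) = 0.19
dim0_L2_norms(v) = [3.98, 2.79]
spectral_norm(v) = 4.80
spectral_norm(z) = 4.69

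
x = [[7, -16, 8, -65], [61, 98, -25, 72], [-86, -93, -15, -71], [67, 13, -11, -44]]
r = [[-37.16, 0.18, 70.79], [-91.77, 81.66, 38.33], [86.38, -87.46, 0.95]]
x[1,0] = 61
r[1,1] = 81.66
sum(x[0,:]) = -66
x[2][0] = -86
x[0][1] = -16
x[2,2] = -15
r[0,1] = 0.18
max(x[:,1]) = 98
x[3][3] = -44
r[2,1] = -87.46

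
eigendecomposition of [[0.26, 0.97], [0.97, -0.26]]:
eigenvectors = [[0.79, -0.61], [0.61, 0.79]]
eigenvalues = [1.0, -1.0]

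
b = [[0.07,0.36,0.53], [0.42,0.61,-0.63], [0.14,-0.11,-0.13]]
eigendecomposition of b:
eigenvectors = [[0.73, -0.87, -0.4], [-0.52, 0.25, -0.91], [-0.43, -0.42, 0.05]]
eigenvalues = [-0.5, 0.22, 0.83]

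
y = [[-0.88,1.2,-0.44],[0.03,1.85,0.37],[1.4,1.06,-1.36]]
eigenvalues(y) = [(-1.21+0.83j), (-1.21-0.83j), (2.03+0j)]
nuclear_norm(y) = 5.34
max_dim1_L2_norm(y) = 2.22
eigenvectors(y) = [[0.16+0.52j, (0.16-0.52j), (-0.3+0j)],  [-0.09-0.03j, -0.09+0.03j, -0.87+0.00j],  [0.84+0.00j, (0.84-0j), -0.40+0.00j]]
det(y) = 4.36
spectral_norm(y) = 2.57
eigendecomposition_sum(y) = [[-0.46+0.60j, (0.27-0.02j), (-0.25-0.41j)], [-0.04-0.13j, -0.03+0.04j, (0.09+0.01j)], [0.67+0.95j, (0.1-0.41j), (-0.72+0.18j)]] + [[-0.46-0.60j, (0.27+0.02j), (-0.25+0.41j)], [-0.04+0.13j, (-0.03-0.04j), 0.09-0.01j], [0.67-0.95j, (0.1+0.41j), -0.72-0.18j]] + [[(0.04-0j), (0.65+0j), (0.07-0j)], [(0.11-0j), (1.9+0j), (0.19-0j)], [0.05-0.00j, (0.87+0j), 0.09-0.00j]]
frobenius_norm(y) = 3.30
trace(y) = -0.39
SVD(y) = [[-0.40, 0.5, 0.77], [-0.60, 0.49, -0.63], [-0.69, -0.71, 0.11]] @ diag([2.5711118955113212, 1.8606515727423802, 0.9104171272617284]) @ [[-0.25,-0.90,0.35], [-0.77,0.4,0.5], [-0.59,-0.14,-0.79]]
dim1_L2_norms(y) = [1.55, 1.89, 2.22]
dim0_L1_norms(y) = [2.31, 4.11, 2.17]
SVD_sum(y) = [[0.25, 0.92, -0.35],[0.38, 1.41, -0.54],[0.44, 1.61, -0.62]] + [[-0.72, 0.38, 0.47], [-0.69, 0.36, 0.45], [1.02, -0.53, -0.66]] + [[-0.41, -0.1, -0.55], [0.34, 0.08, 0.46], [-0.06, -0.01, -0.08]]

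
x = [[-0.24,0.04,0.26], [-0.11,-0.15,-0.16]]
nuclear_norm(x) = 0.60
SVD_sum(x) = [[-0.19, 0.08, 0.28], [0.06, -0.02, -0.08]] + [[-0.05, -0.04, -0.02], [-0.17, -0.13, -0.08]]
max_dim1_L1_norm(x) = 0.54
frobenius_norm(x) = 0.43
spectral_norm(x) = 0.36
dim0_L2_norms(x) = [0.26, 0.16, 0.31]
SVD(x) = [[-0.96,  0.28], [0.28,  0.96]] @ diag([0.3646583177730002, 0.23243130442985865]) @ [[0.55, -0.22, -0.81], [-0.74, -0.57, -0.35]]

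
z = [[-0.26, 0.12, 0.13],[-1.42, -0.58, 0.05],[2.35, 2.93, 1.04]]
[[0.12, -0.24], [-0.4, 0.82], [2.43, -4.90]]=z@[[0.18, -0.37], [0.34, -0.68], [0.97, -1.96]]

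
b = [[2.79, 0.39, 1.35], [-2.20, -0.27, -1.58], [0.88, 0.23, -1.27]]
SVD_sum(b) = [[2.7, 0.36, 1.51], [-2.35, -0.31, -1.31], [0.15, 0.02, 0.08]] + [[0.09, 0.02, -0.16], [0.15, 0.04, -0.27], [0.73, 0.21, -1.35]] + [[-0.00, 0.00, 0.00], [-0.0, 0.0, 0.00], [0.00, -0.0, -0.00]]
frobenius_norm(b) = 4.43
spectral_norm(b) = 4.13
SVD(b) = [[-0.75,-0.11,-0.65], [0.65,-0.2,-0.73], [-0.04,-0.97,0.22]] @ diag([4.131424535174012, 1.5935866386506854, 0.003596564501524164]) @ [[-0.87,-0.12,-0.48], [-0.47,-0.14,0.87], [0.17,-0.98,-0.06]]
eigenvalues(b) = [2.7, 0.01, -1.46]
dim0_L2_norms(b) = [3.66, 0.53, 2.44]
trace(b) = 1.25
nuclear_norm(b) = 5.73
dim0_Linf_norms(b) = [2.79, 0.39, 1.58]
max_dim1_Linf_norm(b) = 2.79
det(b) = -0.02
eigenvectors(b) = [[-0.76, -0.17, -0.30], [0.63, 0.98, 0.51], [-0.13, 0.06, 0.80]]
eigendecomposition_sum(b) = [[2.93, 0.45, 0.82],[-2.44, -0.37, -0.68],[0.51, 0.08, 0.14]] + [[-0.00,-0.0,0.0], [0.01,0.01,-0.0], [0.00,0.00,-0.0]] + [[-0.14,-0.06,0.53], [0.24,0.1,-0.90], [0.37,0.15,-1.41]]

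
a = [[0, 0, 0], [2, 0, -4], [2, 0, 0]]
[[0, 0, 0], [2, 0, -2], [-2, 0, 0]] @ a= [[0, 0, 0], [-4, 0, 0], [0, 0, 0]]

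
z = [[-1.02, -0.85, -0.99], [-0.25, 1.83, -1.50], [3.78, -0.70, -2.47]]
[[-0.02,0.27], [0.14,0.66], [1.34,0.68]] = z @ [[0.23, -0.02], [-0.04, 0.09], [-0.18, -0.33]]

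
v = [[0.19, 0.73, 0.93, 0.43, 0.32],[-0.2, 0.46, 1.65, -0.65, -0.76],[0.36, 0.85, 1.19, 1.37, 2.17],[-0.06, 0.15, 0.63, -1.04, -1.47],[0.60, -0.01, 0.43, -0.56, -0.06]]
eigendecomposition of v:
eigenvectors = [[0.45+0.00j, (-0.1+0j), -0.56+0.00j, (-0.56-0j), -0.26+0.00j], [(0.44+0j), (0.54+0j), -0.02-0.54j, -0.02+0.54j, 0.68+0.00j], [(0.75+0j), (-0.54+0j), 0.08+0.13j, 0.08-0.13j, -0.32+0.00j], [(0.06+0j), (0.57+0j), -0.34-0.27j, (-0.34+0.27j), (-0.53+0j)], [0.21+0.00j, 0.29+0.00j, 0.25+0.35j, (0.25-0.35j), (0.3+0j)]]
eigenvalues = [(2.62+0j), (-2.21+0j), (0.2+0.51j), (0.2-0.51j), (-0.06+0j)]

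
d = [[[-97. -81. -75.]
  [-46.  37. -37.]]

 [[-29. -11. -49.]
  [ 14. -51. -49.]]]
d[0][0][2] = -75.0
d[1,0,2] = -49.0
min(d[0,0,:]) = -97.0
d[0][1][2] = -37.0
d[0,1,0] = -46.0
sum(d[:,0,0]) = -126.0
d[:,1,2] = [-37.0, -49.0]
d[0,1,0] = -46.0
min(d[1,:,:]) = -51.0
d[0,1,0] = -46.0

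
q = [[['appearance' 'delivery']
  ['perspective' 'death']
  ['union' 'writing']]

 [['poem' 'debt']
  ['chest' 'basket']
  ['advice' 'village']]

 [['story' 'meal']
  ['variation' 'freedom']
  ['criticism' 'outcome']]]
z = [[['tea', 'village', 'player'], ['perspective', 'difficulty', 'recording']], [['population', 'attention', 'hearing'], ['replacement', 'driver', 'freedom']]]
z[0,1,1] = 'difficulty'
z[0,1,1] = 'difficulty'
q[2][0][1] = 'meal'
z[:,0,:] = [['tea', 'village', 'player'], ['population', 'attention', 'hearing']]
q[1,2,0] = 'advice'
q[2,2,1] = 'outcome'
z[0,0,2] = 'player'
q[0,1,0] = 'perspective'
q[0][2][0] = 'union'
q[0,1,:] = ['perspective', 'death']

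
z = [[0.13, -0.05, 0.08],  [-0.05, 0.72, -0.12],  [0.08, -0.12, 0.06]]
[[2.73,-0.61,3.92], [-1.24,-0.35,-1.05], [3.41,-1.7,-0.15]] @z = [[0.7, -1.05, 0.53],[-0.23, -0.06, -0.12],[0.52, -1.38, 0.47]]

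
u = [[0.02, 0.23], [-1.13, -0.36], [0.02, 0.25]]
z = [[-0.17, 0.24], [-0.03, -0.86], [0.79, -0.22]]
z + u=[[-0.15, 0.47], [-1.16, -1.22], [0.81, 0.03]]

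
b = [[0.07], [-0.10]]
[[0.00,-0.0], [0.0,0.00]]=b@ [[0.0, -0.02]]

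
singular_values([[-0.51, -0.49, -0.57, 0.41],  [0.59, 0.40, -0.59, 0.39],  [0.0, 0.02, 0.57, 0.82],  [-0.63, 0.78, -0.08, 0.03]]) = [1.01, 1.01, 1.0, 1.0]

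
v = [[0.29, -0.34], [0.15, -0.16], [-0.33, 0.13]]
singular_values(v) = [0.6, 0.14]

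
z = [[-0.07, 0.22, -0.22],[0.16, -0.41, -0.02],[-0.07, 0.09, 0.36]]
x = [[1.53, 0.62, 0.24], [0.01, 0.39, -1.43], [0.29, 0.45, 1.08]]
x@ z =[[-0.02, 0.10, -0.26],[0.16, -0.29, -0.52],[-0.02, -0.02, 0.32]]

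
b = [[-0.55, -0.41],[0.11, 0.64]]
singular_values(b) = [0.88, 0.35]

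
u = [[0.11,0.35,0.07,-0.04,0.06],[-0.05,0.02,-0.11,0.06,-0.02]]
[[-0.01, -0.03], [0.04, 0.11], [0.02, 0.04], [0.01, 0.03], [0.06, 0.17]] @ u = [[0.0, -0.0, 0.00, -0.00, 0.00], [-0.00, 0.02, -0.01, 0.00, 0.00], [0.00, 0.01, -0.0, 0.0, 0.00], [-0.00, 0.0, -0.0, 0.00, -0.0], [-0.00, 0.02, -0.01, 0.01, 0.00]]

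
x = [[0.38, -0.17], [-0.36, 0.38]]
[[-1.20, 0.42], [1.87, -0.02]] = x @ [[-1.65,1.88], [3.35,1.74]]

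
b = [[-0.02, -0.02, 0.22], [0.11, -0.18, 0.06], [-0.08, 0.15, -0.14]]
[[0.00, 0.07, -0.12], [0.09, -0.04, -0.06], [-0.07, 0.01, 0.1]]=b@[[-0.03, -0.43, -0.53], [-0.54, 0.07, -0.19], [-0.04, 0.27, -0.62]]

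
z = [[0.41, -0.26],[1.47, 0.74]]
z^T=[[0.41, 1.47], [-0.26, 0.74]]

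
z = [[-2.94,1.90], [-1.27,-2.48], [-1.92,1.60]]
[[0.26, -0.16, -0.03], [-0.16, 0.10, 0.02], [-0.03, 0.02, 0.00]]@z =[[-0.5, 0.84], [0.3, -0.52], [0.06, -0.11]]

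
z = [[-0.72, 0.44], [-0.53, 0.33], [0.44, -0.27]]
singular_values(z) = [1.17, 0.0]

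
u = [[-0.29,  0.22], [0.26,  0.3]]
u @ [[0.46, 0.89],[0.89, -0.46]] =[[0.06, -0.36], [0.39, 0.09]]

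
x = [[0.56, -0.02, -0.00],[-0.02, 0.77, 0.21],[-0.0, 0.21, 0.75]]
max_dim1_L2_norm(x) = 0.8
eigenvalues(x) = [0.97, 0.57, 0.54]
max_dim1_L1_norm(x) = 1.0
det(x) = 0.30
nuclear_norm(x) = 2.08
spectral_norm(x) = 0.97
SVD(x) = [[-0.04, 0.82, 0.58], [0.72, -0.38, 0.58], [0.69, 0.44, -0.58]] @ diag([0.9707485989988472, 0.5692514010011531, 0.54]) @ [[-0.04,  0.72,  0.69], [0.82,  -0.38,  0.44], [0.58,  0.58,  -0.58]]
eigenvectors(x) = [[-0.04,-0.82,-0.58], [0.72,0.38,-0.58], [0.69,-0.44,0.58]]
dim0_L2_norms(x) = [0.56, 0.8, 0.78]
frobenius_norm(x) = 1.25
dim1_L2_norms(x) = [0.56, 0.8, 0.78]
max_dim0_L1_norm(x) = 1.0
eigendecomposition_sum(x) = [[0.0,-0.02,-0.02], [-0.02,0.51,0.48], [-0.02,0.48,0.46]] + [[0.38, -0.18, 0.2], [-0.18, 0.08, -0.09], [0.20, -0.09, 0.11]] + [[0.18,0.18,-0.18], [0.18,0.18,-0.18], [-0.18,-0.18,0.18]]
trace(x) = 2.08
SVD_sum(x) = [[0.00, -0.02, -0.02], [-0.02, 0.51, 0.48], [-0.02, 0.48, 0.46]] + [[0.38, -0.18, 0.20], [-0.18, 0.08, -0.09], [0.2, -0.09, 0.11]] + [[0.18, 0.18, -0.18], [0.18, 0.18, -0.18], [-0.18, -0.18, 0.18]]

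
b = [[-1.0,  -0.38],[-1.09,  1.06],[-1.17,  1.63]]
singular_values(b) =[2.54, 1.03]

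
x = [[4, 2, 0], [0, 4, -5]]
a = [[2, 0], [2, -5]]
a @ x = [[8, 4, 0], [8, -16, 25]]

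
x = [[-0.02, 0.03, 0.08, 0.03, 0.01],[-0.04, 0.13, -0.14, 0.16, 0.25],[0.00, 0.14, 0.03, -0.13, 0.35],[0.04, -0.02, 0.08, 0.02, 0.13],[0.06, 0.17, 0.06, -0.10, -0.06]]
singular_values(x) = [0.49, 0.29, 0.19, 0.12, 0.05]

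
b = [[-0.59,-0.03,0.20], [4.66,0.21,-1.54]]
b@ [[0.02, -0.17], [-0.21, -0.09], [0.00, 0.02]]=[[-0.01,0.11], [0.05,-0.84]]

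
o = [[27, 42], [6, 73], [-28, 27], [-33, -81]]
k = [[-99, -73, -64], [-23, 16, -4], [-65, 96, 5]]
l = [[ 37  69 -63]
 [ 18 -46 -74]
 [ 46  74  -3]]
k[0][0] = -99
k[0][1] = -73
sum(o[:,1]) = 61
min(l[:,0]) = 18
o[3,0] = -33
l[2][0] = 46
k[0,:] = [-99, -73, -64]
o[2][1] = 27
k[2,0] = -65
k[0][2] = -64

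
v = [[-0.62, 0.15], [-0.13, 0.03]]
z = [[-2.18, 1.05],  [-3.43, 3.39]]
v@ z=[[0.84, -0.14], [0.18, -0.03]]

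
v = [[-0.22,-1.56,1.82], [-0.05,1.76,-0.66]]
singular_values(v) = [2.96, 0.76]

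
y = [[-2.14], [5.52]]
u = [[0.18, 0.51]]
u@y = [[2.43]]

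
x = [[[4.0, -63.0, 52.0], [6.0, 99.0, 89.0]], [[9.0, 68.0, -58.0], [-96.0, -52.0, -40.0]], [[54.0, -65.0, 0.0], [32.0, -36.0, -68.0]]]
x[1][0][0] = 9.0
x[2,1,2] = -68.0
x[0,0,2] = 52.0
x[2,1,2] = -68.0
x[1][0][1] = 68.0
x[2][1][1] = -36.0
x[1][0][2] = -58.0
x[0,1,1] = 99.0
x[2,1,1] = -36.0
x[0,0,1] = -63.0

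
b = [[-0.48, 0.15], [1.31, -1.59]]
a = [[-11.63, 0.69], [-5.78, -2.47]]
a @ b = [[6.49, -2.84], [-0.46, 3.06]]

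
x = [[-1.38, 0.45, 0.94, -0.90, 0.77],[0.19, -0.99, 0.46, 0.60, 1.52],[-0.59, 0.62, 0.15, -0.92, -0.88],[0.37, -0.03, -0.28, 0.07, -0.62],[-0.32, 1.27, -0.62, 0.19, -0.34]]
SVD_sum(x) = [[-0.09, 0.2, -0.05, -0.12, -0.21], [0.51, -1.17, 0.31, 0.68, 1.2], [-0.38, 0.86, -0.22, -0.50, -0.88], [-0.08, 0.18, -0.05, -0.10, -0.19], [-0.3, 0.68, -0.18, -0.40, -0.7]] + [[-1.28, 0.20, 1.01, -0.83, 0.95], [-0.29, 0.04, 0.23, -0.19, 0.21], [-0.29, 0.04, 0.23, -0.19, 0.21], [0.42, -0.07, -0.33, 0.27, -0.31], [0.13, -0.02, -0.11, 0.09, -0.1]] + [[-0.01, 0.05, -0.03, 0.04, 0.04], [-0.03, 0.13, -0.07, 0.11, 0.10], [0.07, -0.28, 0.16, -0.23, -0.21], [0.04, -0.15, 0.08, -0.12, -0.11], [-0.15, 0.61, -0.34, 0.50, 0.46]] + [[-0.0, 0.00, 0.01, 0.01, -0.01], [0.0, -0.00, -0.0, -0.00, 0.0], [0.00, -0.0, -0.01, -0.01, 0.0], [-0.01, 0.0, 0.02, 0.02, -0.01], [-0.00, 0.0, 0.0, 0.00, -0.0]] + [[0.00,0.0,0.00,-0.0,0.00], [-0.0,-0.0,-0.0,0.0,-0.0], [-0.00,-0.0,-0.00,0.0,-0.0], [-0.00,-0.0,-0.00,0.0,-0.0], [-0.0,-0.00,-0.0,0.00,-0.00]]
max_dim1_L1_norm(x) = 4.44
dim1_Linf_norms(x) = [1.38, 1.52, 0.92, 0.62, 1.27]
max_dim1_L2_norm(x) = 2.1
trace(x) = -2.49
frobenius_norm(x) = 3.68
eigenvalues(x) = [-2.39, -0.8, 0.59, 0.11, -0.0]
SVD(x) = [[-0.12, -0.91, 0.07, -0.36, -0.17], [0.72, -0.20, 0.19, 0.00, 0.64], [-0.53, -0.2, -0.4, 0.31, 0.65], [-0.11, 0.30, -0.21, -0.88, 0.29], [-0.42, 0.09, 0.87, -0.04, 0.24]] @ diag([2.649241785895974, 2.2849005290769746, 1.1330258016722758, 0.03601831109996534, 0.0016571351387169888]) @ [[0.27, -0.61, 0.16, 0.36, 0.63], [0.62, -0.1, -0.49, 0.4, -0.46], [-0.16, 0.62, -0.34, 0.51, 0.47], [0.22, -0.04, -0.61, -0.65, 0.39], [-0.69, -0.48, -0.49, 0.18, -0.15]]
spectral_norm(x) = 2.65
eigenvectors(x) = [[-0.23, -0.89, -0.32, -0.61, 0.69],[-0.72, -0.30, -0.41, -0.34, 0.48],[0.37, -0.08, 0.41, 0.10, 0.5],[0.19, 0.32, 0.36, 0.57, -0.17],[0.50, -0.03, -0.66, -0.43, 0.14]]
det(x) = -0.00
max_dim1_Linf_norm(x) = 1.52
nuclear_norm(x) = 6.10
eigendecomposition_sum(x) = [[0.20, -0.45, 0.12, 0.20, 0.37], [0.63, -1.41, 0.38, 0.63, 1.16], [-0.32, 0.72, -0.19, -0.32, -0.59], [-0.17, 0.38, -0.10, -0.17, -0.32], [-0.44, 0.99, -0.26, -0.44, -0.81]] + [[-1.61,0.8,0.96,-1.25,0.19], [-0.54,0.27,0.32,-0.42,0.06], [-0.14,0.07,0.08,-0.11,0.02], [0.58,-0.29,-0.35,0.45,-0.07], [-0.06,0.03,0.03,-0.04,0.01]] + [[0.12, 0.13, -0.22, 0.42, 0.24], [0.15, 0.17, -0.28, 0.55, 0.31], [-0.15, -0.17, 0.28, -0.54, -0.31], [-0.13, -0.15, 0.24, -0.47, -0.27], [0.24, 0.28, -0.44, 0.87, 0.49]] + [[-0.1, -0.03, 0.08, -0.28, -0.04], [-0.05, -0.02, 0.04, -0.16, -0.02], [0.02, 0.01, -0.01, 0.04, 0.01], [0.09, 0.03, -0.07, 0.26, 0.04], [-0.07, -0.02, 0.05, -0.2, -0.03]] + [[0.00, -0.0, -0.0, -0.0, -0.0], [0.00, -0.00, -0.00, -0.0, -0.0], [0.00, -0.00, -0.00, -0.0, -0.00], [-0.00, 0.00, 0.00, 0.0, 0.0], [0.0, -0.00, -0.0, -0.0, -0.00]]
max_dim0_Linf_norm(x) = 1.52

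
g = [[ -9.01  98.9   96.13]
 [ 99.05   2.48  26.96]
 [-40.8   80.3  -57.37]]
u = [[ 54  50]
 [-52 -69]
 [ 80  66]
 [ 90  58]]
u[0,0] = 54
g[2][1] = 80.3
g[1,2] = 26.96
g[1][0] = 99.05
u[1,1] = -69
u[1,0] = -52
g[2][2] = -57.37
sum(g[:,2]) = 65.72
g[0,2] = 96.13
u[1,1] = -69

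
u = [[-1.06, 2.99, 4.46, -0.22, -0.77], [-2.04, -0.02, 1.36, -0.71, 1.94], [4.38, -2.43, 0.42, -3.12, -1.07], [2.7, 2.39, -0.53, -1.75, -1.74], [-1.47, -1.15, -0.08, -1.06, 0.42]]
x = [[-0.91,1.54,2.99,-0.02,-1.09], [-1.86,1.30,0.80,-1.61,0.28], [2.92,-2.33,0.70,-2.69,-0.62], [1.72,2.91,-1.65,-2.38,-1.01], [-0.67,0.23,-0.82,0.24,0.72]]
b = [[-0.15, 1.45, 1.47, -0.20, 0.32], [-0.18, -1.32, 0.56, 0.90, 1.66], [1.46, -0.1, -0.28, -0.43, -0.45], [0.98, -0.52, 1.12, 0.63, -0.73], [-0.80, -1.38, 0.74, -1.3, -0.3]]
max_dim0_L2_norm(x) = 4.24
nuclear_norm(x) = 15.78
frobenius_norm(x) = 8.15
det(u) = 298.86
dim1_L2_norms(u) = [5.53, 3.21, 6.01, 4.4, 2.19]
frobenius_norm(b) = 4.58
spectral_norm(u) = 7.08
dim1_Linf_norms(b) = [1.47, 1.66, 1.46, 1.12, 1.38]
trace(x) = -0.57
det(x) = -32.19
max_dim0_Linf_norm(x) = 2.99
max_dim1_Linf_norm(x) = 2.99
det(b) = -22.44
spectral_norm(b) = 2.61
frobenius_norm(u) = 10.06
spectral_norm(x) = 5.22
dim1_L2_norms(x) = [3.65, 2.91, 4.7, 4.56, 1.32]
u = x + b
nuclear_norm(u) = 19.47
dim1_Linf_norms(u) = [4.46, 2.04, 4.38, 2.7, 1.47]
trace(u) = -1.99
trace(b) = -1.42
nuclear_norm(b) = 9.85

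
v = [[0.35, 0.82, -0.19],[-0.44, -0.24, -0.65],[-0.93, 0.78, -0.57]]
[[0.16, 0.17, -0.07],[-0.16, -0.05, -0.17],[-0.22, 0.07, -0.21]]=v@[[0.28, 0.08, 0.03], [0.08, 0.16, -0.04], [0.03, -0.04, 0.26]]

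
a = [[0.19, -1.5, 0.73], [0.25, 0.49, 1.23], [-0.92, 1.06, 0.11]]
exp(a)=[[0.94,-1.85,-0.3], [-0.38,2.78,2.01], [-1.04,2.58,1.99]]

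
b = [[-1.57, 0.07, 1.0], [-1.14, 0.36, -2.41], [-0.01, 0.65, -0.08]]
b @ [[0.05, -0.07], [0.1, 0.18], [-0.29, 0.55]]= [[-0.36,  0.67], [0.68,  -1.18], [0.09,  0.07]]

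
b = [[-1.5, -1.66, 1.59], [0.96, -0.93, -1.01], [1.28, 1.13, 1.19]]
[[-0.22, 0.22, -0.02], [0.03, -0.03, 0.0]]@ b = [[0.52, 0.14, -0.60], [-0.07, -0.02, 0.08]]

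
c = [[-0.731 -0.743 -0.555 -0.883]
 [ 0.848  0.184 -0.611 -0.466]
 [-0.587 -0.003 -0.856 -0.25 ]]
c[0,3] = -0.883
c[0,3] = -0.883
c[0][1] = -0.743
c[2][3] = -0.25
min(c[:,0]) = -0.731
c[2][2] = -0.856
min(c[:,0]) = -0.731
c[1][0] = 0.848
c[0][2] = -0.555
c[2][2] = -0.856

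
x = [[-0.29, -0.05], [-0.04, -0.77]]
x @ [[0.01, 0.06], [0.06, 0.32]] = [[-0.01,-0.03], [-0.05,-0.25]]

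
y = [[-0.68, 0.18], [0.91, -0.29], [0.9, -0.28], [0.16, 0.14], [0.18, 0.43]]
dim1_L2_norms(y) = [0.7, 0.96, 0.94, 0.21, 0.47]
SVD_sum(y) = [[-0.68, 0.19], [0.92, -0.26], [0.91, -0.26], [0.11, -0.03], [0.05, -0.02]] + [[-0.00, -0.01], [-0.01, -0.03], [-0.01, -0.02], [0.05, 0.17], [0.13, 0.45]]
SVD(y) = [[-0.46, -0.02], [0.63, -0.06], [0.62, -0.05], [0.08, 0.36], [0.04, 0.93]] @ diag([1.5199523735682072, 0.497639208749042]) @ [[0.96, -0.27], [0.27, 0.96]]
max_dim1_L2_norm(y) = 0.96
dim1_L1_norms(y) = [0.86, 1.2, 1.18, 0.3, 0.61]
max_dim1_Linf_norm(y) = 0.91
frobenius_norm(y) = 1.60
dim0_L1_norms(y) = [2.83, 1.32]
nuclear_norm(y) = 2.02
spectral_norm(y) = 1.52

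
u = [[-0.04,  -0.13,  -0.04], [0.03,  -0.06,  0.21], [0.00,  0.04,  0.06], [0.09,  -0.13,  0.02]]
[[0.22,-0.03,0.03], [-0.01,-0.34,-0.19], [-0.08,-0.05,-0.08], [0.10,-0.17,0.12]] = u @ [[-0.75, -0.43, 1.17],[-1.37, 0.77, -0.25],[-0.34, -1.34, -1.12]]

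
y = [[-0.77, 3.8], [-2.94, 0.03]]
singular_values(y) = [3.98, 2.8]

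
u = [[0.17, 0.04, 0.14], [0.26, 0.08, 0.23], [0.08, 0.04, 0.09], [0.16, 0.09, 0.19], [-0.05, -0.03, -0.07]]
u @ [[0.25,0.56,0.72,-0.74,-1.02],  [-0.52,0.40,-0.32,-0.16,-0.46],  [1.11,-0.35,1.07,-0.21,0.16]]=[[0.18,0.06,0.26,-0.16,-0.17],  [0.28,0.1,0.41,-0.25,-0.27],  [0.10,0.03,0.14,-0.08,-0.09],  [0.20,0.06,0.29,-0.17,-0.17],  [-0.07,-0.02,-0.1,0.06,0.05]]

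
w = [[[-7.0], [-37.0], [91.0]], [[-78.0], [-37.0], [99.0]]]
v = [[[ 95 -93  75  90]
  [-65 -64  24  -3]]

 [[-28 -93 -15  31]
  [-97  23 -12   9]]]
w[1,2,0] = 99.0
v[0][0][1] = -93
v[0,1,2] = 24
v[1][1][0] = -97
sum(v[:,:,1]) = -227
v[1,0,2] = -15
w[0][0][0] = -7.0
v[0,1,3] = -3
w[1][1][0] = -37.0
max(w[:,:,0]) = 99.0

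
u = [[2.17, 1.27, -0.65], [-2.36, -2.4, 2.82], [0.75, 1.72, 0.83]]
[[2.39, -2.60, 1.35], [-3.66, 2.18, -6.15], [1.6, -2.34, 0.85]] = u@[[0.63, -1.02, -0.71], [0.73, -0.62, 1.52], [-0.15, -0.61, -1.48]]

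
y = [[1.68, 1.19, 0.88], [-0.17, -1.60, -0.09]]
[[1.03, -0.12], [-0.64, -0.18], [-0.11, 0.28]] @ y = [[1.75, 1.42, 0.92], [-1.04, -0.47, -0.55], [-0.23, -0.58, -0.12]]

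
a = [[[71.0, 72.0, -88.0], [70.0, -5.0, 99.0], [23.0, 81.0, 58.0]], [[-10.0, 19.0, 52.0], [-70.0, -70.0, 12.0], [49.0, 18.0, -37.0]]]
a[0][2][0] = 23.0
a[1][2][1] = 18.0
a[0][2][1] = 81.0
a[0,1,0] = 70.0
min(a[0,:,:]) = -88.0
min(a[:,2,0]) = 23.0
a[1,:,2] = [52.0, 12.0, -37.0]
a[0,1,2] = 99.0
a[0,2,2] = 58.0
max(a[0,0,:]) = 72.0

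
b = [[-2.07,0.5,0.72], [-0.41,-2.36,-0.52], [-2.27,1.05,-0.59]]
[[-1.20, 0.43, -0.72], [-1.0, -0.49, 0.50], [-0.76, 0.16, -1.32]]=b @ [[0.58, -0.07, 0.36],[0.38, 0.16, -0.33],[-0.26, 0.28, 0.26]]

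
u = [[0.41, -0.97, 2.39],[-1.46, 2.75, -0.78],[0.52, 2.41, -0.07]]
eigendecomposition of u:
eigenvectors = [[(0.8+0j), (0.05+0.43j), 0.05-0.43j], [(0.17+0j), (-0.68+0j), -0.68-0.00j], [-0.57+0.00j, (-0.48+0.36j), (-0.48-0.36j)]]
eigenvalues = [(-1.51+0j), (2.3+1.33j), (2.3-1.33j)]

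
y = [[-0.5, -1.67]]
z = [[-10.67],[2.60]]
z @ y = [[5.34, 17.82],[-1.30, -4.34]]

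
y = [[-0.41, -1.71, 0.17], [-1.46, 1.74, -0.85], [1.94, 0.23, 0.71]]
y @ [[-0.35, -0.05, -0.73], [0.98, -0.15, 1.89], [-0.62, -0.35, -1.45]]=[[-1.64, 0.22, -3.18], [2.74, 0.11, 5.59], [-0.89, -0.38, -2.01]]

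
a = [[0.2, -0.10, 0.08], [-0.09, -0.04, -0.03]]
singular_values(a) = [0.25, 0.07]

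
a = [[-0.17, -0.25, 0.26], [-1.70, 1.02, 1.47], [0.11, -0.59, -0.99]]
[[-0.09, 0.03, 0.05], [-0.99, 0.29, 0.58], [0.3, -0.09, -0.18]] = a @[[0.35, -0.10, -0.20], [-0.1, 0.03, 0.06], [-0.20, 0.06, 0.12]]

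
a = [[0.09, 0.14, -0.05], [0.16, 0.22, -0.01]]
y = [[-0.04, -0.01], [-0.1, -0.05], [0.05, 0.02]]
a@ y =[[-0.02, -0.01], [-0.03, -0.01]]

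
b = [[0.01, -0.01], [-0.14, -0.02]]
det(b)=-0.002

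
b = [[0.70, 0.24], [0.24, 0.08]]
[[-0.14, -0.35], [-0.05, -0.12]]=b @ [[-0.03, -0.53], [-0.48, 0.08]]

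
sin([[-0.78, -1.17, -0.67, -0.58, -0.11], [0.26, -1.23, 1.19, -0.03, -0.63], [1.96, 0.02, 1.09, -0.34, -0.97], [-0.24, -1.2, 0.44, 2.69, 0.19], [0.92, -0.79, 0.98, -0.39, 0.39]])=[[-0.66, -0.77, -1.2, -0.44, -0.23],  [0.74, -0.87, 1.36, 0.14, -0.54],  [2.65, -0.8, 1.99, 0.23, -1.14],  [-0.2, -0.26, 0.11, 0.48, -0.05],  [1.2, -0.90, 1.43, 0.36, 0.45]]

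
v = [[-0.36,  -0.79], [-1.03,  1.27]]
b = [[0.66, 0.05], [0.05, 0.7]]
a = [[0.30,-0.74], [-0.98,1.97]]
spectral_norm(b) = 0.73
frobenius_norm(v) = 1.85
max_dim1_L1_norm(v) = 2.3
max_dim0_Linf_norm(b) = 0.7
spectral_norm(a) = 2.34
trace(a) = 2.27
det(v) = -1.27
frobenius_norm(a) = 2.34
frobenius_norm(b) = 0.96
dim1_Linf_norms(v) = [0.79, 1.27]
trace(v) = 0.91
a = b + v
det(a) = -0.13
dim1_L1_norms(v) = [1.15, 2.3]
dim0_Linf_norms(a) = [0.98, 1.97]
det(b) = 0.46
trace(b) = 1.36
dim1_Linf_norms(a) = [0.74, 1.97]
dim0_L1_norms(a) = [1.28, 2.71]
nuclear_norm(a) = 2.40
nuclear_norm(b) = 1.36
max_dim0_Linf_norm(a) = 1.97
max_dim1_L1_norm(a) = 2.95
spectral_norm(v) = 1.69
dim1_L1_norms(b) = [0.71, 0.75]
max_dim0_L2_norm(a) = 2.1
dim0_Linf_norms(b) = [0.66, 0.7]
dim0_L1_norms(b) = [0.71, 0.75]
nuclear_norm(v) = 2.44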